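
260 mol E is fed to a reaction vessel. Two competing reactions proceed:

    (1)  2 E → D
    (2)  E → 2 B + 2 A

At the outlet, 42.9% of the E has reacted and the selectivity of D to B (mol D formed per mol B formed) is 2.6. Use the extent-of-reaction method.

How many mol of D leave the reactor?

50.9 mol

Conversion of E: E consumed = 0.429 × 260 = 111.5 mol = 2ξ₁ + 1ξ₂.
Selectivity: 1ξ₁ / (2ξ₂) = 2.6 → ξ₁ = 5.2 ξ₂.
Substitute: (2·5.2 + 1) ξ₂ = 111.5 → ξ₂ = 9.784 mol, ξ₁ = 50.88 mol.
Outlet amounts (n = n₀ + Σ ν·ξ):
  E: 260 − 2(50.88) − 1(9.784) = 148.5
  D: 0 + 1(50.88) = 50.88
  B: 0 + 2(9.784) = 19.57
  A: 0 + 2(9.784) = 19.57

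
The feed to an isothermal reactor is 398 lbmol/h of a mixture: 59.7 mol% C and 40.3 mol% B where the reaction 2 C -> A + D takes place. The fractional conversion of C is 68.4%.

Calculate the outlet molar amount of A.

C reacted = 0.684 × 237.6 = 162.5 lbmol/h; ν_C = −2, so ξ = 162.5/2 = 81.26 lbmol/h.
Outlet amounts (n = n₀ + ν ξ):
  C: 237.6 − 2(81.26) = 75.08
  A: 0 + 1(81.26) = 81.26
  D: 0 + 1(81.26) = 81.26
  B: 160.4 (inert)

81.3 lbmol/h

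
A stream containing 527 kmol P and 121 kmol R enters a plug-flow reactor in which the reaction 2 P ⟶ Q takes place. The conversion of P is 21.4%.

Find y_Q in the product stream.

0.0953

P reacted = 0.214 × 527 = 112.8 kmol; ν_P = −2, so ξ = 112.8/2 = 56.39 kmol.
Outlet amounts (n = n₀ + ν ξ):
  P: 527 − 2(56.39) = 414.2
  Q: 0 + 1(56.39) = 56.39
  R: 121 (inert)
Total out = 591.6 kmol; y_Q = 56.39 / 591.6 = 0.09531.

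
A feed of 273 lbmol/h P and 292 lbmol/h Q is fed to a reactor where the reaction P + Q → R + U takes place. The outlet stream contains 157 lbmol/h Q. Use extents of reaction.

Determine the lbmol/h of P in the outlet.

138 lbmol/h

For Q: n = n₀ − 1ξ → 157 = 292 − 1ξ, giving ξ = 135 lbmol/h.
Outlet amounts (n = n₀ + ν ξ):
  P: 273 − 1(135) = 138
  Q: 292 − 1(135) = 157
  R: 0 + 1(135) = 135
  U: 0 + 1(135) = 135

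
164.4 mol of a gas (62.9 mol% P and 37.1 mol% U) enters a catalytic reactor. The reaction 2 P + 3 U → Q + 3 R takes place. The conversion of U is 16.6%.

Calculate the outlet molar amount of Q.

U reacted = 0.166 × 60.99 = 10.12 mol; ν_U = −3, so ξ = 10.12/3 = 3.375 mol.
Outlet amounts (n = n₀ + ν ξ):
  P: 103.4 − 2(3.375) = 96.66
  U: 60.99 − 3(3.375) = 50.87
  Q: 0 + 1(3.375) = 3.375
  R: 0 + 3(3.375) = 10.12

3.37 mol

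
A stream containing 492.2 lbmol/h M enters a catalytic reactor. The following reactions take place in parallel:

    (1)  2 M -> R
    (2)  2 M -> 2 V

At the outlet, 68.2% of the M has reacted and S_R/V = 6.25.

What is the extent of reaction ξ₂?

Conversion of M: M consumed = 0.682 × 492.2 = 335.7 lbmol/h = 2ξ₁ + 2ξ₂.
Selectivity: 1ξ₁ / (2ξ₂) = 6.25 → ξ₁ = 12.5 ξ₂.
Substitute: (2·12.5 + 2) ξ₂ = 335.7 → ξ₂ = 12.43 lbmol/h, ξ₁ = 155.4 lbmol/h.
Outlet amounts (n = n₀ + Σ ν·ξ):
  M: 492.2 − 2(155.4) − 2(12.43) = 156.5
  R: 0 + 1(155.4) = 155.4
  V: 0 + 2(12.43) = 24.87

ξ₂ = 12.4 lbmol/h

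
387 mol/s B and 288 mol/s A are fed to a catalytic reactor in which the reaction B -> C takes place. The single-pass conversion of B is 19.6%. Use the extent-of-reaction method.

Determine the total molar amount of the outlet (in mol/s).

675 mol/s

B reacted = 0.196 × 387 = 75.85 mol/s; ν_B = −1, so ξ = 75.85/1 = 75.85 mol/s.
Outlet amounts (n = n₀ + ν ξ):
  B: 387 − 1(75.85) = 311.1
  C: 0 + 1(75.85) = 75.85
  A: 288 (inert)
Total out = 311.1 + 75.85 + 288 = 675 mol/s.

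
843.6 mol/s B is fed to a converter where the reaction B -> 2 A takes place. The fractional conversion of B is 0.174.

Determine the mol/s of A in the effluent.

294 mol/s

B reacted = 0.174 × 843.6 = 146.8 mol/s; ν_B = −1, so ξ = 146.8/1 = 146.8 mol/s.
Outlet amounts (n = n₀ + ν ξ):
  B: 843.6 − 1(146.8) = 696.8
  A: 0 + 2(146.8) = 293.6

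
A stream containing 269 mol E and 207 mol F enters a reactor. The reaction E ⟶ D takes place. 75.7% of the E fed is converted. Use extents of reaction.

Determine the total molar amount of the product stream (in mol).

476 mol

E reacted = 0.757 × 269 = 203.6 mol; ν_E = −1, so ξ = 203.6/1 = 203.6 mol.
Outlet amounts (n = n₀ + ν ξ):
  E: 269 − 1(203.6) = 65.37
  D: 0 + 1(203.6) = 203.6
  F: 207 (inert)
Total out = 65.37 + 203.6 + 207 = 476 mol.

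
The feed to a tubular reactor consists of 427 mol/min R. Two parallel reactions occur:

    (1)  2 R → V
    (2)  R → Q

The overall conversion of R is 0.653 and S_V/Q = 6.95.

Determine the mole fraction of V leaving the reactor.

0.438

Conversion of R: R consumed = 0.653 × 427 = 278.8 mol/min = 2ξ₁ + 1ξ₂.
Selectivity: 1ξ₁ / (1ξ₂) = 6.95 → ξ₁ = 6.95 ξ₂.
Substitute: (2·6.95 + 1) ξ₂ = 278.8 → ξ₂ = 18.71 mol/min, ξ₁ = 130.1 mol/min.
Outlet amounts (n = n₀ + Σ ν·ξ):
  R: 427 − 2(130.1) − 1(18.71) = 148.2
  V: 0 + 1(130.1) = 130.1
  Q: 0 + 1(18.71) = 18.71
Total out = 296.9 mol/min; y_V = 130.1 / 296.9 = 0.438.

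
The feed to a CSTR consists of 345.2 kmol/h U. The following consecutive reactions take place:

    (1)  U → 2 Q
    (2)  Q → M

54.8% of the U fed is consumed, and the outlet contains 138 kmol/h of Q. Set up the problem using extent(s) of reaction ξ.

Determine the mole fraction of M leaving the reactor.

0.45

Conversion of U: U consumed = 1ξ₁ = 0.548 × 345.2 → ξ₁ = 189.2 kmol/h.
Q balance: n_Q = 0 + 2ξ₁ − 1ξ₂ = 138 → ξ₂ = (2·189.2 − 138)/1 = 240.3 kmol/h.
Outlet amounts (n = n₀ + Σ ν·ξ):
  U: 345.2 − 1(189.2) = 156
  Q: 0 + 2(189.2) − 1(240.3) = 138
  M: 0 + 1(240.3) = 240.3
Total out = 534.4 kmol/h; y_M = 240.3 / 534.4 = 0.4498.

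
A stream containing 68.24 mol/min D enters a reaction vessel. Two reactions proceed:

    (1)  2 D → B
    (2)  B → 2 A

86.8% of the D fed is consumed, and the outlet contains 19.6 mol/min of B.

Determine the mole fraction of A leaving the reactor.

0.412

Conversion of D: D consumed = 2ξ₁ = 0.868 × 68.24 → ξ₁ = 29.62 mol/min.
B balance: n_B = 0 + 1ξ₁ − 1ξ₂ = 19.6 → ξ₂ = (1·29.62 − 19.6)/1 = 10.02 mol/min.
Outlet amounts (n = n₀ + Σ ν·ξ):
  D: 68.24 − 2(29.62) = 9.008
  B: 0 + 1(29.62) − 1(10.02) = 19.6
  A: 0 + 2(10.02) = 20.03
Total out = 48.64 mol/min; y_A = 20.03 / 48.64 = 0.4118.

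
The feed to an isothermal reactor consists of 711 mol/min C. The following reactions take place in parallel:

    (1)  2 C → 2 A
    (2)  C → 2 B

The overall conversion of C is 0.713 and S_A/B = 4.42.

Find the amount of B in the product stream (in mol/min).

Conversion of C: C consumed = 0.713 × 711 = 506.9 mol/min = 2ξ₁ + 1ξ₂.
Selectivity: 2ξ₁ / (2ξ₂) = 4.42 → ξ₁ = 4.42 ξ₂.
Substitute: (2·4.42 + 1) ξ₂ = 506.9 → ξ₂ = 51.52 mol/min, ξ₁ = 227.7 mol/min.
Outlet amounts (n = n₀ + Σ ν·ξ):
  C: 711 − 2(227.7) − 1(51.52) = 204.1
  A: 0 + 2(227.7) = 455.4
  B: 0 + 2(51.52) = 103

103 mol/min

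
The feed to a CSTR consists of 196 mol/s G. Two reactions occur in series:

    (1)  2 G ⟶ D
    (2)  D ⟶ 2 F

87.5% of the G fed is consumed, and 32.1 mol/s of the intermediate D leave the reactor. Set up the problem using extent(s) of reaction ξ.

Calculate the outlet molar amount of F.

107 mol/s

Conversion of G: G consumed = 2ξ₁ = 0.875 × 196 → ξ₁ = 85.75 mol/s.
D balance: n_D = 0 + 1ξ₁ − 1ξ₂ = 32.1 → ξ₂ = (1·85.75 − 32.1)/1 = 53.65 mol/s.
Outlet amounts (n = n₀ + Σ ν·ξ):
  G: 196 − 2(85.75) = 24.5
  D: 0 + 1(85.75) − 1(53.65) = 32.1
  F: 0 + 2(53.65) = 107.3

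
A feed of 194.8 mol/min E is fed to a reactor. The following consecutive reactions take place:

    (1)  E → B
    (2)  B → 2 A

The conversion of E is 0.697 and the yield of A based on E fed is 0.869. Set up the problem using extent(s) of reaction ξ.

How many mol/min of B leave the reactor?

51.1 mol/min

Conversion of E: E consumed = 1ξ₁ = 0.697 × 194.8 → ξ₁ = 135.8 mol/min.
Yield of A: 2ξ₂ / 194.8 = 0.869 → ξ₂ = 84.64 mol/min.
Outlet amounts (n = n₀ + Σ ν·ξ):
  E: 194.8 − 1(135.8) = 59.02
  B: 0 + 1(135.8) − 1(84.64) = 51.13
  A: 0 + 2(84.64) = 169.3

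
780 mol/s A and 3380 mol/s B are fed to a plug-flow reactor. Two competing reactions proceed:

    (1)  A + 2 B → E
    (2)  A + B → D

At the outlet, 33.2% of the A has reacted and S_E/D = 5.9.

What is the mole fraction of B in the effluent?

0.788

Conversion of A: A consumed = 0.332 × 780 = 259 mol/s = 1ξ₁ + 1ξ₂.
Selectivity: 1ξ₁ / (1ξ₂) = 5.9 → ξ₁ = 5.9 ξ₂.
Substitute: (1·5.9 + 1) ξ₂ = 259 → ξ₂ = 37.53 mol/s, ξ₁ = 221.4 mol/s.
Outlet amounts (n = n₀ + Σ ν·ξ):
  A: 780 − 1(221.4) − 1(37.53) = 521
  B: 3380 − 2(221.4) − 1(37.53) = 2900
  E: 0 + 1(221.4) = 221.4
  D: 0 + 1(37.53) = 37.53
Total out = 3680 mol/s; y_B = 2900 / 3680 = 0.788.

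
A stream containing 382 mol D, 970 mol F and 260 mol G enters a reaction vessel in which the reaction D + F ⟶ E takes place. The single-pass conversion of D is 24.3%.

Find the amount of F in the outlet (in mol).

877 mol

D reacted = 0.243 × 382 = 92.83 mol; ν_D = −1, so ξ = 92.83/1 = 92.83 mol.
Outlet amounts (n = n₀ + ν ξ):
  D: 382 − 1(92.83) = 289.2
  F: 970 − 1(92.83) = 877.2
  E: 0 + 1(92.83) = 92.83
  G: 260 (inert)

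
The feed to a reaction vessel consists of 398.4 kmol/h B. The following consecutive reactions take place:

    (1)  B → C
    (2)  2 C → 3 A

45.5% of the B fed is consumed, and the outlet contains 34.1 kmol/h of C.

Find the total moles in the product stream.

472 kmol/h

Conversion of B: B consumed = 1ξ₁ = 0.455 × 398.4 → ξ₁ = 181.3 kmol/h.
C balance: n_C = 0 + 1ξ₁ − 2ξ₂ = 34.1 → ξ₂ = (1·181.3 − 34.1)/2 = 73.59 kmol/h.
Outlet amounts (n = n₀ + Σ ν·ξ):
  B: 398.4 − 1(181.3) = 217.1
  C: 0 + 1(181.3) − 2(73.59) = 34.1
  A: 0 + 3(73.59) = 220.8
Total out = 217.1 + 34.1 + 220.8 = 472 kmol/h.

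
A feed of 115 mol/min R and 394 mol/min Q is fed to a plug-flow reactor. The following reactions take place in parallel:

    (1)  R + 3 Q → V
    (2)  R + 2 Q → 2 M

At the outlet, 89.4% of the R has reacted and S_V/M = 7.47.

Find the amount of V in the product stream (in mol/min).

96.4 mol/min

Conversion of R: R consumed = 0.894 × 115 = 102.8 mol/min = 1ξ₁ + 1ξ₂.
Selectivity: 1ξ₁ / (2ξ₂) = 7.47 → ξ₁ = 14.94 ξ₂.
Substitute: (1·14.94 + 1) ξ₂ = 102.8 → ξ₂ = 6.45 mol/min, ξ₁ = 96.36 mol/min.
Outlet amounts (n = n₀ + Σ ν·ξ):
  R: 115 − 1(96.36) − 1(6.45) = 12.19
  Q: 394 − 3(96.36) − 2(6.45) = 92.02
  V: 0 + 1(96.36) = 96.36
  M: 0 + 2(6.45) = 12.9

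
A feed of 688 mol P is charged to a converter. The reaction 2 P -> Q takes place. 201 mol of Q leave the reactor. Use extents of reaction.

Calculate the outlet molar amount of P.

For Q: n = n₀ + 1ξ → 201 = 0 + 1ξ, giving ξ = 201 mol.
Outlet amounts (n = n₀ + ν ξ):
  P: 688 − 2(201) = 286
  Q: 0 + 1(201) = 201

286 mol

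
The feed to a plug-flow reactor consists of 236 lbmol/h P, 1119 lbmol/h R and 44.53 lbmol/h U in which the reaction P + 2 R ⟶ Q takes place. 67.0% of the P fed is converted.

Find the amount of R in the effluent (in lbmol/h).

P reacted = 0.67 × 236 = 158.1 lbmol/h; ν_P = −1, so ξ = 158.1/1 = 158.1 lbmol/h.
Outlet amounts (n = n₀ + ν ξ):
  P: 236 − 1(158.1) = 77.88
  R: 1119 − 2(158.1) = 802.8
  Q: 0 + 1(158.1) = 158.1
  U: 44.53 (inert)

803 lbmol/h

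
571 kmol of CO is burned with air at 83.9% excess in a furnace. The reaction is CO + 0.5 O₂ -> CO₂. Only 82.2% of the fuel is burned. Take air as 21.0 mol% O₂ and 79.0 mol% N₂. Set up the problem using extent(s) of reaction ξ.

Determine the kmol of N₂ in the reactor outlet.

Stoichiometric O₂ = 0.5 × 571 = 285.5 kmol; O₂ fed = 285.5 × 1.839 = 525 kmol.
N₂ fed = 525 × 79/21 = 1975 kmol.
Fuel reacted = 0.822 × 571 → ξ = 469.4 kmol.
Outlet (n = n₀ + ν ξ):
  CO: 571 − 1(469.4) = 101.6
  O₂: 525 − 0.5(469.4) = 290.4
  N₂: 1975 (inert)
  CO₂: 0 + 1(469.4) = 469.4

1980 kmol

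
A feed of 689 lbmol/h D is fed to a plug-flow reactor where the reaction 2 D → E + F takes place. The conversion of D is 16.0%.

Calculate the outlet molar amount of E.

55.1 lbmol/h

D reacted = 0.16 × 689 = 110.2 lbmol/h; ν_D = −2, so ξ = 110.2/2 = 55.12 lbmol/h.
Outlet amounts (n = n₀ + ν ξ):
  D: 689 − 2(55.12) = 578.8
  E: 0 + 1(55.12) = 55.12
  F: 0 + 1(55.12) = 55.12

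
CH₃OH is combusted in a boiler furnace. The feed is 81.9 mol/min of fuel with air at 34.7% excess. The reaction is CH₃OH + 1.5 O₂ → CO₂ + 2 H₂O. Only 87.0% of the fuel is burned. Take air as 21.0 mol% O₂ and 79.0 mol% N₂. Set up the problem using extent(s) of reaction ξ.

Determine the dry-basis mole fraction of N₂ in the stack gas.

0.816

Stoichiometric O₂ = 1.5 × 81.9 = 122.9 mol/min; O₂ fed = 122.9 × 1.347 = 165.5 mol/min.
N₂ fed = 165.5 × 79/21 = 622.5 mol/min.
Fuel reacted = 0.87 × 81.9 → ξ = 71.25 mol/min.
Outlet (n = n₀ + ν ξ):
  CH₃OH: 81.9 − 1(71.25) = 10.65
  O₂: 165.5 − 1.5(71.25) = 58.6
  N₂: 622.5 (inert)
  CO₂: 0 + 1(71.25) = 71.25
  H₂O: 0 + 2(71.25) = 142.5
Dry total = 763 mol/min; y_N₂ (dry) = 622.5 / 763 = 0.8159.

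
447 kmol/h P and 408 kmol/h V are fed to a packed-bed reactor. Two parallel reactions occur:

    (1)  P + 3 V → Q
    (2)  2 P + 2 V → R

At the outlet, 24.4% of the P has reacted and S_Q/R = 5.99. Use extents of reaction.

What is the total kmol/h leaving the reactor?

569 kmol/h

Conversion of P: P consumed = 0.244 × 447 = 109.1 kmol/h = 1ξ₁ + 2ξ₂.
Selectivity: 1ξ₁ / (1ξ₂) = 5.99 → ξ₁ = 5.99 ξ₂.
Substitute: (1·5.99 + 2) ξ₂ = 109.1 → ξ₂ = 13.65 kmol/h, ξ₁ = 81.77 kmol/h.
Outlet amounts (n = n₀ + Σ ν·ξ):
  P: 447 − 1(81.77) − 2(13.65) = 337.9
  V: 408 − 3(81.77) − 2(13.65) = 135.4
  Q: 0 + 1(81.77) = 81.77
  R: 0 + 1(13.65) = 13.65
Total out = 337.9 + 135.4 + 81.77 + 13.65 = 568.7 kmol/h.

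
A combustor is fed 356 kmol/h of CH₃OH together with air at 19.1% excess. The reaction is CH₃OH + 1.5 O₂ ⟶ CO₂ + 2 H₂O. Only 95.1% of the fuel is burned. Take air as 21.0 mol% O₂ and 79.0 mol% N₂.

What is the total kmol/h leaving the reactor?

Stoichiometric O₂ = 1.5 × 356 = 534 kmol/h; O₂ fed = 534 × 1.191 = 636 kmol/h.
N₂ fed = 636 × 79/21 = 2393 kmol/h.
Fuel reacted = 0.951 × 356 → ξ = 338.6 kmol/h.
Outlet (n = n₀ + ν ξ):
  CH₃OH: 356 − 1(338.6) = 17.44
  O₂: 636 − 1.5(338.6) = 128.2
  N₂: 2393 (inert)
  CO₂: 0 + 1(338.6) = 338.6
  H₂O: 0 + 2(338.6) = 677.1
Total out = 17.44 + 128.2 + 2393 + 338.6 + 677.1 = 3554 kmol/h.

3550 kmol/h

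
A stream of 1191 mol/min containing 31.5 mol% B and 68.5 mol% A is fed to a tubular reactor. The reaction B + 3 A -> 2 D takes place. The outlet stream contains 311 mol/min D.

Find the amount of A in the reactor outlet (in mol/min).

349 mol/min

For D: n = n₀ + 2ξ → 311 = 0 + 2ξ, giving ξ = 155.5 mol/min.
Outlet amounts (n = n₀ + ν ξ):
  B: 375.2 − 1(155.5) = 219.7
  A: 815.8 − 3(155.5) = 349.3
  D: 0 + 2(155.5) = 311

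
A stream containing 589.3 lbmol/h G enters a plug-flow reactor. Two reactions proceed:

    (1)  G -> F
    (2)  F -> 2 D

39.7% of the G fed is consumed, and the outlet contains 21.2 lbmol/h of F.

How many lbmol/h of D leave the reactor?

Conversion of G: G consumed = 1ξ₁ = 0.397 × 589.3 → ξ₁ = 234 lbmol/h.
F balance: n_F = 0 + 1ξ₁ − 1ξ₂ = 21.2 → ξ₂ = (1·234 − 21.2)/1 = 212.8 lbmol/h.
Outlet amounts (n = n₀ + Σ ν·ξ):
  G: 589.3 − 1(234) = 355.3
  F: 0 + 1(234) − 1(212.8) = 21.2
  D: 0 + 2(212.8) = 425.5

426 lbmol/h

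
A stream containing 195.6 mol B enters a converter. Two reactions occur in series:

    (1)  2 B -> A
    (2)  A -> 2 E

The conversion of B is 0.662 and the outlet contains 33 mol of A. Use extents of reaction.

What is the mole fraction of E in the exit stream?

0.39

Conversion of B: B consumed = 2ξ₁ = 0.662 × 195.6 → ξ₁ = 64.74 mol.
A balance: n_A = 0 + 1ξ₁ − 1ξ₂ = 33 → ξ₂ = (1·64.74 − 33)/1 = 31.74 mol.
Outlet amounts (n = n₀ + Σ ν·ξ):
  B: 195.6 − 2(64.74) = 66.11
  A: 0 + 1(64.74) − 1(31.74) = 33
  E: 0 + 2(31.74) = 63.49
Total out = 162.6 mol; y_E = 63.49 / 162.6 = 0.3905.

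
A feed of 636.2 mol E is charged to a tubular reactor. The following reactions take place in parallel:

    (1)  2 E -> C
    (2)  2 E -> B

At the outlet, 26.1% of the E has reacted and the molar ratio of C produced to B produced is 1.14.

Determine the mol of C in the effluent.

44.2 mol

Conversion of E: E consumed = 0.261 × 636.2 = 166 mol = 2ξ₁ + 2ξ₂.
Selectivity: 1ξ₁ / (1ξ₂) = 1.14 → ξ₁ = 1.14 ξ₂.
Substitute: (2·1.14 + 2) ξ₂ = 166 → ξ₂ = 38.8 mol, ξ₁ = 44.23 mol.
Outlet amounts (n = n₀ + Σ ν·ξ):
  E: 636.2 − 2(44.23) − 2(38.8) = 470.2
  C: 0 + 1(44.23) = 44.23
  B: 0 + 1(38.8) = 38.8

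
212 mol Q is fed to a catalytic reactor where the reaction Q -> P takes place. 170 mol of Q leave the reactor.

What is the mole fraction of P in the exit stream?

0.198

For Q: n = n₀ − 1ξ → 170 = 212 − 1ξ, giving ξ = 42 mol.
Outlet amounts (n = n₀ + ν ξ):
  Q: 212 − 1(42) = 170
  P: 0 + 1(42) = 42
Total out = 212 mol; y_P = 42 / 212 = 0.1981.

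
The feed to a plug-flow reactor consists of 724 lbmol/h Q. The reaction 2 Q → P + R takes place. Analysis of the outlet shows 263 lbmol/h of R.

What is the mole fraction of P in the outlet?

For R: n = n₀ + 1ξ → 263 = 0 + 1ξ, giving ξ = 263 lbmol/h.
Outlet amounts (n = n₀ + ν ξ):
  Q: 724 − 2(263) = 198
  P: 0 + 1(263) = 263
  R: 0 + 1(263) = 263
Total out = 724 lbmol/h; y_P = 263 / 724 = 0.3633.

0.363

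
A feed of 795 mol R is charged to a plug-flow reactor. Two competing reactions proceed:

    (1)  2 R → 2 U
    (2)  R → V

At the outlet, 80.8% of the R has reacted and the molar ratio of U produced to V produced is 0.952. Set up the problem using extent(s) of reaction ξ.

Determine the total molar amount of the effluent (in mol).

Conversion of R: R consumed = 0.808 × 795 = 642.4 mol = 2ξ₁ + 1ξ₂.
Selectivity: 2ξ₁ / (1ξ₂) = 0.952 → ξ₁ = 0.476 ξ₂.
Substitute: (2·0.476 + 1) ξ₂ = 642.4 → ξ₂ = 329.1 mol, ξ₁ = 156.6 mol.
Outlet amounts (n = n₀ + Σ ν·ξ):
  R: 795 − 2(156.6) − 1(329.1) = 152.6
  U: 0 + 2(156.6) = 313.3
  V: 0 + 1(329.1) = 329.1
Total out = 152.6 + 313.3 + 329.1 = 795 mol.

795 mol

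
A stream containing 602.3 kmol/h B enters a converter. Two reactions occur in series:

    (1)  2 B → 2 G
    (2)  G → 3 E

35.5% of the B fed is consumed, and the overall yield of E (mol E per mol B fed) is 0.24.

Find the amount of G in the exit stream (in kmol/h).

Conversion of B: B consumed = 2ξ₁ = 0.355 × 602.3 → ξ₁ = 106.9 kmol/h.
Yield of E: 3ξ₂ / 602.3 = 0.24 → ξ₂ = 48.18 kmol/h.
Outlet amounts (n = n₀ + Σ ν·ξ):
  B: 602.3 − 2(106.9) = 388.5
  G: 0 + 2(106.9) − 1(48.18) = 165.6
  E: 0 + 3(48.18) = 144.6

166 kmol/h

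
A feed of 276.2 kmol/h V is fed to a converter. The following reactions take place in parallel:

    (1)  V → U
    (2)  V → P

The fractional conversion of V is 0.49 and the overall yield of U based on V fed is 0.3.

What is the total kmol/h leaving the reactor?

276 kmol/h

Yield of U: 1ξ₁ / 276.2 = 0.3 → ξ₁ = 82.86 kmol/h.
Conversion of V: 1ξ₁ + 1ξ₂ = 0.49 × 276.2 = 135.3 → ξ₂ = 52.48 kmol/h.
Outlet amounts (n = n₀ + Σ ν·ξ):
  V: 276.2 − 1(82.86) − 1(52.48) = 140.9
  U: 0 + 1(82.86) = 82.86
  P: 0 + 1(52.48) = 52.48
Total out = 140.9 + 82.86 + 52.48 = 276.2 kmol/h.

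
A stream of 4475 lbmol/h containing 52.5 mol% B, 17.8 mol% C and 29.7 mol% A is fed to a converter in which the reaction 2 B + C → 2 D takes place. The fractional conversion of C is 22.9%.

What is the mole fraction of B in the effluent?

C reacted = 0.229 × 796.5 = 182.4 lbmol/h; ν_C = −1, so ξ = 182.4/1 = 182.4 lbmol/h.
Outlet amounts (n = n₀ + ν ξ):
  B: 2349 − 2(182.4) = 1985
  C: 796.5 − 1(182.4) = 614.1
  D: 0 + 2(182.4) = 364.8
  A: 1329 (inert)
Total out = 4293 lbmol/h; y_B = 1985 / 4293 = 0.4623.

0.462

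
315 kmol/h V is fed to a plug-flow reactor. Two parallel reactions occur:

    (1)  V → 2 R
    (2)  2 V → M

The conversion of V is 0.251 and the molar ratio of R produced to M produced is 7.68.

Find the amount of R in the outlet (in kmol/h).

Conversion of V: V consumed = 0.251 × 315 = 79.06 kmol/h = 1ξ₁ + 2ξ₂.
Selectivity: 2ξ₁ / (1ξ₂) = 7.68 → ξ₁ = 3.84 ξ₂.
Substitute: (1·3.84 + 2) ξ₂ = 79.06 → ξ₂ = 13.54 kmol/h, ξ₁ = 51.99 kmol/h.
Outlet amounts (n = n₀ + Σ ν·ξ):
  V: 315 − 1(51.99) − 2(13.54) = 235.9
  R: 0 + 2(51.99) = 104
  M: 0 + 1(13.54) = 13.54

104 kmol/h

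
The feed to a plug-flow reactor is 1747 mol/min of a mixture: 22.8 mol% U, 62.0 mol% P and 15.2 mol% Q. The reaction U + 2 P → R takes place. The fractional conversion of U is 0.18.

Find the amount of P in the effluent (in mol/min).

U reacted = 0.18 × 398.3 = 71.7 mol/min; ν_U = −1, so ξ = 71.7/1 = 71.7 mol/min.
Outlet amounts (n = n₀ + ν ξ):
  U: 398.3 − 1(71.7) = 326.6
  P: 1083 − 2(71.7) = 939.7
  R: 0 + 1(71.7) = 71.7
  Q: 265.5 (inert)

940 mol/min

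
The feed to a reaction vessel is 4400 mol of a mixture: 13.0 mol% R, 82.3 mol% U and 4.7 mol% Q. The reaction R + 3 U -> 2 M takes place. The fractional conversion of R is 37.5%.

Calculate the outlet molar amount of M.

R reacted = 0.375 × 572 = 214.5 mol; ν_R = −1, so ξ = 214.5/1 = 214.5 mol.
Outlet amounts (n = n₀ + ν ξ):
  R: 572 − 1(214.5) = 357.5
  U: 3621 − 3(214.5) = 2978
  M: 0 + 2(214.5) = 429
  Q: 206.8 (inert)

429 mol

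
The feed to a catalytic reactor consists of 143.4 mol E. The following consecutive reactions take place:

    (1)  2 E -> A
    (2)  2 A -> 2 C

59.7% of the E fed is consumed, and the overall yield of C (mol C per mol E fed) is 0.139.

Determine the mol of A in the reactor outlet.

22.9 mol

Conversion of E: E consumed = 2ξ₁ = 0.597 × 143.4 → ξ₁ = 42.8 mol.
Yield of C: 2ξ₂ / 143.4 = 0.139 → ξ₂ = 9.966 mol.
Outlet amounts (n = n₀ + Σ ν·ξ):
  E: 143.4 − 2(42.8) = 57.79
  A: 0 + 1(42.8) − 2(9.966) = 22.87
  C: 0 + 2(9.966) = 19.93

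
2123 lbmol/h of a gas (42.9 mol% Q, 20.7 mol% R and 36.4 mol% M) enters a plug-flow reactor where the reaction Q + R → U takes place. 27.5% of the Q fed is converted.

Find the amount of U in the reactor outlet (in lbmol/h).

250 lbmol/h

Q reacted = 0.275 × 910.8 = 250.5 lbmol/h; ν_Q = −1, so ξ = 250.5/1 = 250.5 lbmol/h.
Outlet amounts (n = n₀ + ν ξ):
  Q: 910.8 − 1(250.5) = 660.3
  R: 439.5 − 1(250.5) = 189
  U: 0 + 1(250.5) = 250.5
  M: 772.8 (inert)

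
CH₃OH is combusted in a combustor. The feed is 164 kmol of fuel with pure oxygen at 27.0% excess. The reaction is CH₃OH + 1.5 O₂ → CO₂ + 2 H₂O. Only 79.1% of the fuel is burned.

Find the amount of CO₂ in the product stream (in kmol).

Stoichiometric O₂ = 1.5 × 164 = 246 kmol; O₂ fed = 246 × 1.270 = 312.4 kmol.
Fuel reacted = 0.791 × 164 → ξ = 129.7 kmol.
Outlet (n = n₀ + ν ξ):
  CH₃OH: 164 − 1(129.7) = 34.28
  O₂: 312.4 − 1.5(129.7) = 117.8
  CO₂: 0 + 1(129.7) = 129.7
  H₂O: 0 + 2(129.7) = 259.4

130 kmol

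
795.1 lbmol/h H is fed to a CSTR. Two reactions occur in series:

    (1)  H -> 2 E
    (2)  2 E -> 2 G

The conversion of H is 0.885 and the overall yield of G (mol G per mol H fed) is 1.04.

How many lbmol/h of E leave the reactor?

580 lbmol/h

Conversion of H: H consumed = 1ξ₁ = 0.885 × 795.1 → ξ₁ = 703.7 lbmol/h.
Yield of G: 2ξ₂ / 795.1 = 1.04 → ξ₂ = 413.5 lbmol/h.
Outlet amounts (n = n₀ + Σ ν·ξ):
  H: 795.1 − 1(703.7) = 91.44
  E: 0 + 2(703.7) − 2(413.5) = 580.4
  G: 0 + 2(413.5) = 826.9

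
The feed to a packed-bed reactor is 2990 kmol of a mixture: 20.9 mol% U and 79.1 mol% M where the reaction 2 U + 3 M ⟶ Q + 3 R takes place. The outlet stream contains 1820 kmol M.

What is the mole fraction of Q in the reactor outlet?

For M: n = n₀ − 3ξ → 1820 = 2365 − 3ξ, giving ξ = 181.7 kmol.
Outlet amounts (n = n₀ + ν ξ):
  U: 624.9 − 2(181.7) = 261.5
  M: 2365 − 3(181.7) = 1820
  Q: 0 + 1(181.7) = 181.7
  R: 0 + 3(181.7) = 545.1
Total out = 2808 kmol; y_Q = 181.7 / 2808 = 0.0647.

0.0647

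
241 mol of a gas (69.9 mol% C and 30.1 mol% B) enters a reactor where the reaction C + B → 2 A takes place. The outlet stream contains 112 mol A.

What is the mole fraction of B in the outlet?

For A: n = n₀ + 2ξ → 112 = 0 + 2ξ, giving ξ = 56 mol.
Outlet amounts (n = n₀ + ν ξ):
  C: 168.5 − 1(56) = 112.5
  B: 72.54 − 1(56) = 16.54
  A: 0 + 2(56) = 112
Total out = 241 mol; y_B = 16.54 / 241 = 0.06863.

0.0686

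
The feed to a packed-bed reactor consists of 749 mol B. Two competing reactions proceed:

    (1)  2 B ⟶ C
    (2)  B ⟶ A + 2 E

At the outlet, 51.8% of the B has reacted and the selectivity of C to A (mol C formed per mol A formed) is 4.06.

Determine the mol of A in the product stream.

42.5 mol

Conversion of B: B consumed = 0.518 × 749 = 388 mol = 2ξ₁ + 1ξ₂.
Selectivity: 1ξ₁ / (1ξ₂) = 4.06 → ξ₁ = 4.06 ξ₂.
Substitute: (2·4.06 + 1) ξ₂ = 388 → ξ₂ = 42.54 mol, ξ₁ = 172.7 mol.
Outlet amounts (n = n₀ + Σ ν·ξ):
  B: 749 − 2(172.7) − 1(42.54) = 361
  C: 0 + 1(172.7) = 172.7
  A: 0 + 1(42.54) = 42.54
  E: 0 + 2(42.54) = 85.08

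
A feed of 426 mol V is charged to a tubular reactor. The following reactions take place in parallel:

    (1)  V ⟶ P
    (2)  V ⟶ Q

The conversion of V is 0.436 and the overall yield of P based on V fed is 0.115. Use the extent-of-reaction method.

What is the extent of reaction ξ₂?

ξ₂ = 137 mol

Yield of P: 1ξ₁ / 426 = 0.115 → ξ₁ = 48.99 mol.
Conversion of V: 1ξ₁ + 1ξ₂ = 0.436 × 426 = 185.7 → ξ₂ = 136.7 mol.
Outlet amounts (n = n₀ + Σ ν·ξ):
  V: 426 − 1(48.99) − 1(136.7) = 240.3
  P: 0 + 1(48.99) = 48.99
  Q: 0 + 1(136.7) = 136.7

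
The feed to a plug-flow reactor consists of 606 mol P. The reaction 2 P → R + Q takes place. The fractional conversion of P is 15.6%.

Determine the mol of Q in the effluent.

P reacted = 0.156 × 606 = 94.54 mol; ν_P = −2, so ξ = 94.54/2 = 47.27 mol.
Outlet amounts (n = n₀ + ν ξ):
  P: 606 − 2(47.27) = 511.5
  R: 0 + 1(47.27) = 47.27
  Q: 0 + 1(47.27) = 47.27

47.3 mol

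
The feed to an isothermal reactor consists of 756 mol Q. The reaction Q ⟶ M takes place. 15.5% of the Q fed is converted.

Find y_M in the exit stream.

0.155

Q reacted = 0.155 × 756 = 117.2 mol; ν_Q = −1, so ξ = 117.2/1 = 117.2 mol.
Outlet amounts (n = n₀ + ν ξ):
  Q: 756 − 1(117.2) = 638.8
  M: 0 + 1(117.2) = 117.2
Total out = 756 mol; y_M = 117.2 / 756 = 0.155.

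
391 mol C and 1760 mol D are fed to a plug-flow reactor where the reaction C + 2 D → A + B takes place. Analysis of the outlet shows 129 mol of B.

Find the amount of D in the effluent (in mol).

For B: n = n₀ + 1ξ → 129 = 0 + 1ξ, giving ξ = 129 mol.
Outlet amounts (n = n₀ + ν ξ):
  C: 391 − 1(129) = 262
  D: 1760 − 2(129) = 1502
  A: 0 + 1(129) = 129
  B: 0 + 1(129) = 129

1500 mol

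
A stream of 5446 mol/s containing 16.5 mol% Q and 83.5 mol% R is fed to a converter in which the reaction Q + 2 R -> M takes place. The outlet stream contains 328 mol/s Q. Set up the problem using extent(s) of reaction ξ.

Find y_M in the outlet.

For Q: n = n₀ − 1ξ → 328 = 898.6 − 1ξ, giving ξ = 570.6 mol/s.
Outlet amounts (n = n₀ + ν ξ):
  Q: 898.6 − 1(570.6) = 328
  R: 4547 − 2(570.6) = 3406
  M: 0 + 1(570.6) = 570.6
Total out = 4305 mol/s; y_M = 570.6 / 4305 = 0.1325.

0.133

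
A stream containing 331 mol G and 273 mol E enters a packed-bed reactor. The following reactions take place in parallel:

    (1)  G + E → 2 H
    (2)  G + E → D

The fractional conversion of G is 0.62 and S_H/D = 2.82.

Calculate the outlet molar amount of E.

Conversion of G: G consumed = 0.62 × 331 = 205.2 mol = 1ξ₁ + 1ξ₂.
Selectivity: 2ξ₁ / (1ξ₂) = 2.82 → ξ₁ = 1.41 ξ₂.
Substitute: (1·1.41 + 1) ξ₂ = 205.2 → ξ₂ = 85.15 mol, ξ₁ = 120.1 mol.
Outlet amounts (n = n₀ + Σ ν·ξ):
  G: 331 − 1(120.1) − 1(85.15) = 125.8
  E: 273 − 1(120.1) − 1(85.15) = 67.78
  H: 0 + 2(120.1) = 240.1
  D: 0 + 1(85.15) = 85.15

67.8 mol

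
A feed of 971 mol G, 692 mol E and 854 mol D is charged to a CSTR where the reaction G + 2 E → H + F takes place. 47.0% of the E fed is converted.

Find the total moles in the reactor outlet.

E reacted = 0.47 × 692 = 325.2 mol; ν_E = −2, so ξ = 325.2/2 = 162.6 mol.
Outlet amounts (n = n₀ + ν ξ):
  G: 971 − 1(162.6) = 808.4
  E: 692 − 2(162.6) = 366.8
  H: 0 + 1(162.6) = 162.6
  F: 0 + 1(162.6) = 162.6
  D: 854 (inert)
Total out = 808.4 + 366.8 + 162.6 + 162.6 + 854 = 2354 mol.

2350 mol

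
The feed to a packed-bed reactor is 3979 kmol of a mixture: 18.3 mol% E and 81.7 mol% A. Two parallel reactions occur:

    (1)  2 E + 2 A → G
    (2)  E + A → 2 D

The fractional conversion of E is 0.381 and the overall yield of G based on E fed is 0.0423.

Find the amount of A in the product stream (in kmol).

Yield of G: 1ξ₁ / 728.2 = 0.0423 → ξ₁ = 30.8 kmol.
Conversion of E: 2ξ₁ + 1ξ₂ = 0.381 × 728.2 = 277.4 → ξ₂ = 215.8 kmol.
Outlet amounts (n = n₀ + Σ ν·ξ):
  E: 728.2 − 2(30.8) − 1(215.8) = 450.7
  A: 3251 − 2(30.8) − 1(215.8) = 2973
  G: 0 + 1(30.8) = 30.8
  D: 0 + 2(215.8) = 431.7

2970 kmol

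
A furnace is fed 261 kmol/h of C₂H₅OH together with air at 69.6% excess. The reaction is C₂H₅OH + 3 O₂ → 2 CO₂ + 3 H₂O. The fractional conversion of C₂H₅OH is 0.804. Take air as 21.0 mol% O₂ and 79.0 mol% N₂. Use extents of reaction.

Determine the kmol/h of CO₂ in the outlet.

Stoichiometric O₂ = 3 × 261 = 783 kmol/h; O₂ fed = 783 × 1.696 = 1328 kmol/h.
N₂ fed = 1328 × 79/21 = 4996 kmol/h.
Fuel reacted = 0.804 × 261 → ξ = 209.8 kmol/h.
Outlet (n = n₀ + ν ξ):
  C₂H₅OH: 261 − 1(209.8) = 51.16
  O₂: 1328 − 3(209.8) = 698.4
  N₂: 4996 (inert)
  CO₂: 0 + 2(209.8) = 419.7
  H₂O: 0 + 3(209.8) = 629.5

420 kmol/h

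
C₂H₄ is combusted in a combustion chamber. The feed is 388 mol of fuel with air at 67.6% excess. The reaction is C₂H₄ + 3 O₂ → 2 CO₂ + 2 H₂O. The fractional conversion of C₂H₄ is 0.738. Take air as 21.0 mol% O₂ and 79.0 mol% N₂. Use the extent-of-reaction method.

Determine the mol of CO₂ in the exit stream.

573 mol

Stoichiometric O₂ = 3 × 388 = 1164 mol; O₂ fed = 1164 × 1.676 = 1951 mol.
N₂ fed = 1951 × 79/21 = 7339 mol.
Fuel reacted = 0.738 × 388 → ξ = 286.3 mol.
Outlet (n = n₀ + ν ξ):
  C₂H₄: 388 − 1(286.3) = 101.7
  O₂: 1951 − 3(286.3) = 1092
  N₂: 7339 (inert)
  CO₂: 0 + 2(286.3) = 572.7
  H₂O: 0 + 2(286.3) = 572.7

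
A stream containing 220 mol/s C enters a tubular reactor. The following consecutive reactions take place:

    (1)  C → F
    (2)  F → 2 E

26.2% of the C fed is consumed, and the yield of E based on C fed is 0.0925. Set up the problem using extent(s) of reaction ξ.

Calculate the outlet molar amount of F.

Conversion of C: C consumed = 1ξ₁ = 0.262 × 220 → ξ₁ = 57.64 mol/s.
Yield of E: 2ξ₂ / 220 = 0.0925 → ξ₂ = 10.18 mol/s.
Outlet amounts (n = n₀ + Σ ν·ξ):
  C: 220 − 1(57.64) = 162.4
  F: 0 + 1(57.64) − 1(10.18) = 47.47
  E: 0 + 2(10.18) = 20.35

47.5 mol/s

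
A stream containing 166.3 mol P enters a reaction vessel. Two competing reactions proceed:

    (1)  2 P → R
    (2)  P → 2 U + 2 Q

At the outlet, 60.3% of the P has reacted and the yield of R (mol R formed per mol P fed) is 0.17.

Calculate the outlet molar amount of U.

Yield of R: 1ξ₁ / 166.3 = 0.17 → ξ₁ = 28.27 mol.
Conversion of P: 2ξ₁ + 1ξ₂ = 0.603 × 166.3 = 100.3 → ξ₂ = 43.74 mol.
Outlet amounts (n = n₀ + Σ ν·ξ):
  P: 166.3 − 2(28.27) − 1(43.74) = 66.02
  R: 0 + 1(28.27) = 28.27
  U: 0 + 2(43.74) = 87.47
  Q: 0 + 2(43.74) = 87.47

87.5 mol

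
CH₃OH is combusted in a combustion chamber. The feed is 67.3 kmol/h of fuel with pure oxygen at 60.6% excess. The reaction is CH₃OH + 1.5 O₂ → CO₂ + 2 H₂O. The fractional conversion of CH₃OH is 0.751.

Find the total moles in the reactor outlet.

Stoichiometric O₂ = 1.5 × 67.3 = 100.9 kmol/h; O₂ fed = 100.9 × 1.606 = 162.1 kmol/h.
Fuel reacted = 0.751 × 67.3 → ξ = 50.54 kmol/h.
Outlet (n = n₀ + ν ξ):
  CH₃OH: 67.3 − 1(50.54) = 16.76
  O₂: 162.1 − 1.5(50.54) = 86.31
  CO₂: 0 + 1(50.54) = 50.54
  H₂O: 0 + 2(50.54) = 101.1
Total out = 16.76 + 86.31 + 50.54 + 101.1 = 254.7 kmol/h.

255 kmol/h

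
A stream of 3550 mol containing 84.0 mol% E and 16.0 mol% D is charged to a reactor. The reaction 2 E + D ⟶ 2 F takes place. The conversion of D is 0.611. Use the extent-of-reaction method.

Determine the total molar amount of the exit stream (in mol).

3200 mol

D reacted = 0.611 × 568 = 347 mol; ν_D = −1, so ξ = 347/1 = 347 mol.
Outlet amounts (n = n₀ + ν ξ):
  E: 2982 − 2(347) = 2288
  D: 568 − 1(347) = 221
  F: 0 + 2(347) = 694.1
Total out = 2288 + 221 + 694.1 = 3203 mol.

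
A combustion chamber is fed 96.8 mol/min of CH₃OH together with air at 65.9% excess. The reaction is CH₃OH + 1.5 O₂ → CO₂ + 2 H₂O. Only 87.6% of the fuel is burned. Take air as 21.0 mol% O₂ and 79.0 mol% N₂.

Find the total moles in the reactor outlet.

1290 mol/min

Stoichiometric O₂ = 1.5 × 96.8 = 145.2 mol/min; O₂ fed = 145.2 × 1.659 = 240.9 mol/min.
N₂ fed = 240.9 × 79/21 = 906.2 mol/min.
Fuel reacted = 0.876 × 96.8 → ξ = 84.8 mol/min.
Outlet (n = n₀ + ν ξ):
  CH₃OH: 96.8 − 1(84.8) = 12
  O₂: 240.9 − 1.5(84.8) = 113.7
  N₂: 906.2 (inert)
  CO₂: 0 + 1(84.8) = 84.8
  H₂O: 0 + 2(84.8) = 169.6
Total out = 12 + 113.7 + 906.2 + 84.8 + 169.6 = 1286 mol/min.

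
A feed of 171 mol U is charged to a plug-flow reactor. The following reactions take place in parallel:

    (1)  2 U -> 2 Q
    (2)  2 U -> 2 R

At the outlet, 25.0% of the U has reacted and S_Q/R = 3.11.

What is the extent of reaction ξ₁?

ξ₁ = 16.2 mol

Conversion of U: U consumed = 0.25 × 171 = 42.75 mol = 2ξ₁ + 2ξ₂.
Selectivity: 2ξ₁ / (2ξ₂) = 3.11 → ξ₁ = 3.11 ξ₂.
Substitute: (2·3.11 + 2) ξ₂ = 42.75 → ξ₂ = 5.201 mol, ξ₁ = 16.17 mol.
Outlet amounts (n = n₀ + Σ ν·ξ):
  U: 171 − 2(16.17) − 2(5.201) = 128.2
  Q: 0 + 2(16.17) = 32.35
  R: 0 + 2(5.201) = 10.4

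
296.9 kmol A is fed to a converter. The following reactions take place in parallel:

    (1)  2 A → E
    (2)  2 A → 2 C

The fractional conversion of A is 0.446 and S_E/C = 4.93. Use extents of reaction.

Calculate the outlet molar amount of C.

Conversion of A: A consumed = 0.446 × 296.9 = 132.4 kmol = 2ξ₁ + 2ξ₂.
Selectivity: 1ξ₁ / (2ξ₂) = 4.93 → ξ₁ = 9.86 ξ₂.
Substitute: (2·9.86 + 2) ξ₂ = 132.4 → ξ₂ = 6.097 kmol, ξ₁ = 60.11 kmol.
Outlet amounts (n = n₀ + Σ ν·ξ):
  A: 296.9 − 2(60.11) − 2(6.097) = 164.5
  E: 0 + 1(60.11) = 60.11
  C: 0 + 2(6.097) = 12.19

12.2 kmol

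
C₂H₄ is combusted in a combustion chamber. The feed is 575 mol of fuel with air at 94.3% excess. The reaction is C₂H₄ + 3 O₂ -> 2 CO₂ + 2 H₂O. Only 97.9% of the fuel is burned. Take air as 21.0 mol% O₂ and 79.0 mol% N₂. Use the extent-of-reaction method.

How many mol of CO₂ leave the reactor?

1130 mol

Stoichiometric O₂ = 3 × 575 = 1725 mol; O₂ fed = 1725 × 1.943 = 3352 mol.
N₂ fed = 3352 × 79/21 = 12610 mol.
Fuel reacted = 0.979 × 575 → ξ = 562.9 mol.
Outlet (n = n₀ + ν ξ):
  C₂H₄: 575 − 1(562.9) = 12.08
  O₂: 3352 − 3(562.9) = 1663
  N₂: 12610 (inert)
  CO₂: 0 + 2(562.9) = 1126
  H₂O: 0 + 2(562.9) = 1126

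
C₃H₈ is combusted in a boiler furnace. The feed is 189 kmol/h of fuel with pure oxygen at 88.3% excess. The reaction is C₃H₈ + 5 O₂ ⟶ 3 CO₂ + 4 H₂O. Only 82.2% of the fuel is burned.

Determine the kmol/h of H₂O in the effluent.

Stoichiometric O₂ = 5 × 189 = 945 kmol/h; O₂ fed = 945 × 1.883 = 1779 kmol/h.
Fuel reacted = 0.822 × 189 → ξ = 155.4 kmol/h.
Outlet (n = n₀ + ν ξ):
  C₃H₈: 189 − 1(155.4) = 33.64
  O₂: 1779 − 5(155.4) = 1003
  CO₂: 0 + 3(155.4) = 466.1
  H₂O: 0 + 4(155.4) = 621.4

621 kmol/h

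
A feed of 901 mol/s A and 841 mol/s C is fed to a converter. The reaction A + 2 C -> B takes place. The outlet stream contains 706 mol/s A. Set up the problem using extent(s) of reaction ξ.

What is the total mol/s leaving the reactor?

For A: n = n₀ − 1ξ → 706 = 901 − 1ξ, giving ξ = 195 mol/s.
Outlet amounts (n = n₀ + ν ξ):
  A: 901 − 1(195) = 706
  C: 841 − 2(195) = 451
  B: 0 + 1(195) = 195
Total out = 706 + 451 + 195 = 1352 mol/s.

1350 mol/s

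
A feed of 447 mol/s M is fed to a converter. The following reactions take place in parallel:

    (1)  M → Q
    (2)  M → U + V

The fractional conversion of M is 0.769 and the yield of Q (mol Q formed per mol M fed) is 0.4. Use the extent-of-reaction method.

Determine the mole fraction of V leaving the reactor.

Yield of Q: 1ξ₁ / 447 = 0.4 → ξ₁ = 178.8 mol/s.
Conversion of M: 1ξ₁ + 1ξ₂ = 0.769 × 447 = 343.7 → ξ₂ = 164.9 mol/s.
Outlet amounts (n = n₀ + Σ ν·ξ):
  M: 447 − 1(178.8) − 1(164.9) = 103.3
  Q: 0 + 1(178.8) = 178.8
  U: 0 + 1(164.9) = 164.9
  V: 0 + 1(164.9) = 164.9
Total out = 611.9 mol/s; y_V = 164.9 / 611.9 = 0.2695.

0.27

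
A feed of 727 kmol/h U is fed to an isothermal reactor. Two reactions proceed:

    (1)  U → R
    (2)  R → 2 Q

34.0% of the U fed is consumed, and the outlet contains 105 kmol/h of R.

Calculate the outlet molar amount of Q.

Conversion of U: U consumed = 1ξ₁ = 0.34 × 727 → ξ₁ = 247.2 kmol/h.
R balance: n_R = 0 + 1ξ₁ − 1ξ₂ = 105 → ξ₂ = (1·247.2 − 105)/1 = 142.2 kmol/h.
Outlet amounts (n = n₀ + Σ ν·ξ):
  U: 727 − 1(247.2) = 479.8
  R: 0 + 1(247.2) − 1(142.2) = 105
  Q: 0 + 2(142.2) = 284.4

284 kmol/h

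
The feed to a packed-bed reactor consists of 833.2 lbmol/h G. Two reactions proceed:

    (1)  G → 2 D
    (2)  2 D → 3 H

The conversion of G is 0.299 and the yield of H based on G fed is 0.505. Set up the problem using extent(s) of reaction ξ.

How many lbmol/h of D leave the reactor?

218 lbmol/h

Conversion of G: G consumed = 1ξ₁ = 0.299 × 833.2 → ξ₁ = 249.1 lbmol/h.
Yield of H: 3ξ₂ / 833.2 = 0.505 → ξ₂ = 140.3 lbmol/h.
Outlet amounts (n = n₀ + Σ ν·ξ):
  G: 833.2 − 1(249.1) = 584.1
  D: 0 + 2(249.1) − 2(140.3) = 217.7
  H: 0 + 3(140.3) = 420.8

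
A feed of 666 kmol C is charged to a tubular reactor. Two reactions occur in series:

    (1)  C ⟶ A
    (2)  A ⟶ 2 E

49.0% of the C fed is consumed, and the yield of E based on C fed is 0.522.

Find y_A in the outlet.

Conversion of C: C consumed = 1ξ₁ = 0.49 × 666 → ξ₁ = 326.3 kmol.
Yield of E: 2ξ₂ / 666 = 0.522 → ξ₂ = 173.8 kmol.
Outlet amounts (n = n₀ + Σ ν·ξ):
  C: 666 − 1(326.3) = 339.7
  A: 0 + 1(326.3) − 1(173.8) = 152.5
  E: 0 + 2(173.8) = 347.7
Total out = 839.8 kmol; y_A = 152.5 / 839.8 = 0.1816.

0.182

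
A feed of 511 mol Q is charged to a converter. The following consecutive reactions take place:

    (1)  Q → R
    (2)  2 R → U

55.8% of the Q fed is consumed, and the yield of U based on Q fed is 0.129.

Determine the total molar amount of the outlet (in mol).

Conversion of Q: Q consumed = 1ξ₁ = 0.558 × 511 → ξ₁ = 285.1 mol.
Yield of U: 1ξ₂ / 511 = 0.129 → ξ₂ = 65.92 mol.
Outlet amounts (n = n₀ + Σ ν·ξ):
  Q: 511 − 1(285.1) = 225.9
  R: 0 + 1(285.1) − 2(65.92) = 153.3
  U: 0 + 1(65.92) = 65.92
Total out = 225.9 + 153.3 + 65.92 = 445.1 mol.

445 mol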